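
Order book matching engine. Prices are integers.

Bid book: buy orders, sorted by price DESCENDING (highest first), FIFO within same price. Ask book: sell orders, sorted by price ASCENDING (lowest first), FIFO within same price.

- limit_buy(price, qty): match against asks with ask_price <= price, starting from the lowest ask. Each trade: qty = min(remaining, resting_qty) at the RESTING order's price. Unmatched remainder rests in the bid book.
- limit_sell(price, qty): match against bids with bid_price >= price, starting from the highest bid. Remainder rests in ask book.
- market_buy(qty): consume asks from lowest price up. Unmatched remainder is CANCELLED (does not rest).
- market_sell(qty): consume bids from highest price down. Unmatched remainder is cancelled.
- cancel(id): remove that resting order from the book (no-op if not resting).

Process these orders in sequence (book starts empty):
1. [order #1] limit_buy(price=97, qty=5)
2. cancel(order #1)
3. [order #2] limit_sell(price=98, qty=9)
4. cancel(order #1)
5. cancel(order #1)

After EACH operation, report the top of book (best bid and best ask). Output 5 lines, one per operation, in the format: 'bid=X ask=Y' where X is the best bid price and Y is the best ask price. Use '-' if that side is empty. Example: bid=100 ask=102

Answer: bid=97 ask=-
bid=- ask=-
bid=- ask=98
bid=- ask=98
bid=- ask=98

Derivation:
After op 1 [order #1] limit_buy(price=97, qty=5): fills=none; bids=[#1:5@97] asks=[-]
After op 2 cancel(order #1): fills=none; bids=[-] asks=[-]
After op 3 [order #2] limit_sell(price=98, qty=9): fills=none; bids=[-] asks=[#2:9@98]
After op 4 cancel(order #1): fills=none; bids=[-] asks=[#2:9@98]
After op 5 cancel(order #1): fills=none; bids=[-] asks=[#2:9@98]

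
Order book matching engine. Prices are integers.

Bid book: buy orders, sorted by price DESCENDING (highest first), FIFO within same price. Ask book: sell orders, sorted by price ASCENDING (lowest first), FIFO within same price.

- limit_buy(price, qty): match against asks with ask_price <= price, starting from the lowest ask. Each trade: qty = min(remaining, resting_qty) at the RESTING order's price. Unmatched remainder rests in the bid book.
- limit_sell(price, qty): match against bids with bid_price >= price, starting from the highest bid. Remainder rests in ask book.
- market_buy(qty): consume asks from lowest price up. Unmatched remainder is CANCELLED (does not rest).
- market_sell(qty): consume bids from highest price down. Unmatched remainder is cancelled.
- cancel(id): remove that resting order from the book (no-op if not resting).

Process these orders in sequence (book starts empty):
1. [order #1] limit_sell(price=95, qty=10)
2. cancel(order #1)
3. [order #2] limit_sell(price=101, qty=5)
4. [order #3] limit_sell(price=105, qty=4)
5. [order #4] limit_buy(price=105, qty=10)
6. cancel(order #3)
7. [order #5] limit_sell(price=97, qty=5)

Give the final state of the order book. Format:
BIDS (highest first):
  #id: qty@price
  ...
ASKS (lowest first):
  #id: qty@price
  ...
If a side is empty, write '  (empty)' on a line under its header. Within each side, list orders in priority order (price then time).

After op 1 [order #1] limit_sell(price=95, qty=10): fills=none; bids=[-] asks=[#1:10@95]
After op 2 cancel(order #1): fills=none; bids=[-] asks=[-]
After op 3 [order #2] limit_sell(price=101, qty=5): fills=none; bids=[-] asks=[#2:5@101]
After op 4 [order #3] limit_sell(price=105, qty=4): fills=none; bids=[-] asks=[#2:5@101 #3:4@105]
After op 5 [order #4] limit_buy(price=105, qty=10): fills=#4x#2:5@101 #4x#3:4@105; bids=[#4:1@105] asks=[-]
After op 6 cancel(order #3): fills=none; bids=[#4:1@105] asks=[-]
After op 7 [order #5] limit_sell(price=97, qty=5): fills=#4x#5:1@105; bids=[-] asks=[#5:4@97]

Answer: BIDS (highest first):
  (empty)
ASKS (lowest first):
  #5: 4@97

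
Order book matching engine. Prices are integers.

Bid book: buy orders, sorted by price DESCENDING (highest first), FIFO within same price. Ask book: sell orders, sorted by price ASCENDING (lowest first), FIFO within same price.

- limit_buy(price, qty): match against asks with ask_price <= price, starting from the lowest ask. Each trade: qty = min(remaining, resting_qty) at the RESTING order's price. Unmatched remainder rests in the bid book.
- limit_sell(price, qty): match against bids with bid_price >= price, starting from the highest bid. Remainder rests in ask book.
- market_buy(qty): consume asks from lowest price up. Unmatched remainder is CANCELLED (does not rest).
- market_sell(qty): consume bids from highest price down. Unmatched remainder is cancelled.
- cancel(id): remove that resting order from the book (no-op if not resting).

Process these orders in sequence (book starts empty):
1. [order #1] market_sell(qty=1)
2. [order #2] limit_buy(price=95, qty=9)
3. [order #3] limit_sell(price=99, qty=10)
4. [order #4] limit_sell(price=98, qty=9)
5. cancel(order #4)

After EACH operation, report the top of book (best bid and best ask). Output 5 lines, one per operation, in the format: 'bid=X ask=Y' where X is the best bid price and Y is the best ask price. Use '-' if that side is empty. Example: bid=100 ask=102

Answer: bid=- ask=-
bid=95 ask=-
bid=95 ask=99
bid=95 ask=98
bid=95 ask=99

Derivation:
After op 1 [order #1] market_sell(qty=1): fills=none; bids=[-] asks=[-]
After op 2 [order #2] limit_buy(price=95, qty=9): fills=none; bids=[#2:9@95] asks=[-]
After op 3 [order #3] limit_sell(price=99, qty=10): fills=none; bids=[#2:9@95] asks=[#3:10@99]
After op 4 [order #4] limit_sell(price=98, qty=9): fills=none; bids=[#2:9@95] asks=[#4:9@98 #3:10@99]
After op 5 cancel(order #4): fills=none; bids=[#2:9@95] asks=[#3:10@99]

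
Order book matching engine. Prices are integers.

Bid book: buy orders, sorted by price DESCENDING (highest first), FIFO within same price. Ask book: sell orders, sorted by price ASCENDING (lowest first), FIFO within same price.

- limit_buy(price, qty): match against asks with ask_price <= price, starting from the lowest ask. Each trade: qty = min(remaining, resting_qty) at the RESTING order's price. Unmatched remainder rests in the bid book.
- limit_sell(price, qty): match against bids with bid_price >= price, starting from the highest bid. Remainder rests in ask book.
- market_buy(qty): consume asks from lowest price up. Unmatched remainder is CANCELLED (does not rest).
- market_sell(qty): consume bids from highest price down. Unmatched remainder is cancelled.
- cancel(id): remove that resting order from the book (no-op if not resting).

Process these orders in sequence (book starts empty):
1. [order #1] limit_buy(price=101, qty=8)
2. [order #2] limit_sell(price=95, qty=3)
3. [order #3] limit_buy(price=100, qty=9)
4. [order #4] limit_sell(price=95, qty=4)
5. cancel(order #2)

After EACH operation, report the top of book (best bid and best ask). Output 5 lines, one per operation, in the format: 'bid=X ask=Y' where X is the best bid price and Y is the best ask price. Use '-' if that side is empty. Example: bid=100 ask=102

After op 1 [order #1] limit_buy(price=101, qty=8): fills=none; bids=[#1:8@101] asks=[-]
After op 2 [order #2] limit_sell(price=95, qty=3): fills=#1x#2:3@101; bids=[#1:5@101] asks=[-]
After op 3 [order #3] limit_buy(price=100, qty=9): fills=none; bids=[#1:5@101 #3:9@100] asks=[-]
After op 4 [order #4] limit_sell(price=95, qty=4): fills=#1x#4:4@101; bids=[#1:1@101 #3:9@100] asks=[-]
After op 5 cancel(order #2): fills=none; bids=[#1:1@101 #3:9@100] asks=[-]

Answer: bid=101 ask=-
bid=101 ask=-
bid=101 ask=-
bid=101 ask=-
bid=101 ask=-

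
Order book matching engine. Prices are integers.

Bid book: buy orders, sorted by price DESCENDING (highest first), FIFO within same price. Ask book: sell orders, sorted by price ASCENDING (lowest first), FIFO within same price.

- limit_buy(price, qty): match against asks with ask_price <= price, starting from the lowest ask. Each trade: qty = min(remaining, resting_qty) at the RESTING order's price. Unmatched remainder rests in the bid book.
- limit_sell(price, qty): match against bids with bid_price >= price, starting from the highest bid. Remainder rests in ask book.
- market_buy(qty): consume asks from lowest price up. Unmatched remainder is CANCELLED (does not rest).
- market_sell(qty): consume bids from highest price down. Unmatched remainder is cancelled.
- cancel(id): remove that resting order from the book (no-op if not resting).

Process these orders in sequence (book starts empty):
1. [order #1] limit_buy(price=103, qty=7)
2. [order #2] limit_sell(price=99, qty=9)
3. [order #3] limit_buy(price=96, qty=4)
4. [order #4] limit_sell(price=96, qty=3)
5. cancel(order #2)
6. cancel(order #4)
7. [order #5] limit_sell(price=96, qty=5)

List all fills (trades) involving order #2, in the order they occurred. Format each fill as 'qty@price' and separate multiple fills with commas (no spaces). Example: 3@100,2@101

Answer: 7@103

Derivation:
After op 1 [order #1] limit_buy(price=103, qty=7): fills=none; bids=[#1:7@103] asks=[-]
After op 2 [order #2] limit_sell(price=99, qty=9): fills=#1x#2:7@103; bids=[-] asks=[#2:2@99]
After op 3 [order #3] limit_buy(price=96, qty=4): fills=none; bids=[#3:4@96] asks=[#2:2@99]
After op 4 [order #4] limit_sell(price=96, qty=3): fills=#3x#4:3@96; bids=[#3:1@96] asks=[#2:2@99]
After op 5 cancel(order #2): fills=none; bids=[#3:1@96] asks=[-]
After op 6 cancel(order #4): fills=none; bids=[#3:1@96] asks=[-]
After op 7 [order #5] limit_sell(price=96, qty=5): fills=#3x#5:1@96; bids=[-] asks=[#5:4@96]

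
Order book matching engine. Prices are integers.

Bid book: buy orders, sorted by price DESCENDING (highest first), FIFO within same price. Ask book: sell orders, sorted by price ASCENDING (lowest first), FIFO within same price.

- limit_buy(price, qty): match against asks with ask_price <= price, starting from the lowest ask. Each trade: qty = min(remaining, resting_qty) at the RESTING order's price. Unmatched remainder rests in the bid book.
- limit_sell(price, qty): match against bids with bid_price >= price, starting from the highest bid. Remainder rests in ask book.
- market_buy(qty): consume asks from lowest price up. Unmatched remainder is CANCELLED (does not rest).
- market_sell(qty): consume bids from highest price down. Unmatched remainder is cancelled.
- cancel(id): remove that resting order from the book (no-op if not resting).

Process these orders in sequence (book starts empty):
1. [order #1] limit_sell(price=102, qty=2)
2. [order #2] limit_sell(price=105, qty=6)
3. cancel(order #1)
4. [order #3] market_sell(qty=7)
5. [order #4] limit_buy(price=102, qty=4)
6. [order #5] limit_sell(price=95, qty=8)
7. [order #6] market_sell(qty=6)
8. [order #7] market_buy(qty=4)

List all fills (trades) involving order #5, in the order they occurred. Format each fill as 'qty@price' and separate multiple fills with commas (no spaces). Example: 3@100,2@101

Answer: 4@102,4@95

Derivation:
After op 1 [order #1] limit_sell(price=102, qty=2): fills=none; bids=[-] asks=[#1:2@102]
After op 2 [order #2] limit_sell(price=105, qty=6): fills=none; bids=[-] asks=[#1:2@102 #2:6@105]
After op 3 cancel(order #1): fills=none; bids=[-] asks=[#2:6@105]
After op 4 [order #3] market_sell(qty=7): fills=none; bids=[-] asks=[#2:6@105]
After op 5 [order #4] limit_buy(price=102, qty=4): fills=none; bids=[#4:4@102] asks=[#2:6@105]
After op 6 [order #5] limit_sell(price=95, qty=8): fills=#4x#5:4@102; bids=[-] asks=[#5:4@95 #2:6@105]
After op 7 [order #6] market_sell(qty=6): fills=none; bids=[-] asks=[#5:4@95 #2:6@105]
After op 8 [order #7] market_buy(qty=4): fills=#7x#5:4@95; bids=[-] asks=[#2:6@105]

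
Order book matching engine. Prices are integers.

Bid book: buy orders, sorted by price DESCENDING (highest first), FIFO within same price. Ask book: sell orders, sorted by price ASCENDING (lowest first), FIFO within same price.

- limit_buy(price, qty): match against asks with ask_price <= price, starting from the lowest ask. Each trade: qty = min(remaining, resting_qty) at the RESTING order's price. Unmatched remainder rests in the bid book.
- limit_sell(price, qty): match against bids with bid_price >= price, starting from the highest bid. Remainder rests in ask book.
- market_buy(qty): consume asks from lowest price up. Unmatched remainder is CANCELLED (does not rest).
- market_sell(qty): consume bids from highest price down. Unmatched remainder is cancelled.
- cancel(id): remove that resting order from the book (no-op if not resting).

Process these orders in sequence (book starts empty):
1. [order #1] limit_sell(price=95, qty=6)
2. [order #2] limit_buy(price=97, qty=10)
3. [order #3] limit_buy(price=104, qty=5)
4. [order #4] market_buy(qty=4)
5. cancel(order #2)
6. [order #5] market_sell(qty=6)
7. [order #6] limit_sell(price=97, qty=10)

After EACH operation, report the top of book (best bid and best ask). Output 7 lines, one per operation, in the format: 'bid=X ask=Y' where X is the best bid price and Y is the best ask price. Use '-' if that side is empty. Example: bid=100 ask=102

After op 1 [order #1] limit_sell(price=95, qty=6): fills=none; bids=[-] asks=[#1:6@95]
After op 2 [order #2] limit_buy(price=97, qty=10): fills=#2x#1:6@95; bids=[#2:4@97] asks=[-]
After op 3 [order #3] limit_buy(price=104, qty=5): fills=none; bids=[#3:5@104 #2:4@97] asks=[-]
After op 4 [order #4] market_buy(qty=4): fills=none; bids=[#3:5@104 #2:4@97] asks=[-]
After op 5 cancel(order #2): fills=none; bids=[#3:5@104] asks=[-]
After op 6 [order #5] market_sell(qty=6): fills=#3x#5:5@104; bids=[-] asks=[-]
After op 7 [order #6] limit_sell(price=97, qty=10): fills=none; bids=[-] asks=[#6:10@97]

Answer: bid=- ask=95
bid=97 ask=-
bid=104 ask=-
bid=104 ask=-
bid=104 ask=-
bid=- ask=-
bid=- ask=97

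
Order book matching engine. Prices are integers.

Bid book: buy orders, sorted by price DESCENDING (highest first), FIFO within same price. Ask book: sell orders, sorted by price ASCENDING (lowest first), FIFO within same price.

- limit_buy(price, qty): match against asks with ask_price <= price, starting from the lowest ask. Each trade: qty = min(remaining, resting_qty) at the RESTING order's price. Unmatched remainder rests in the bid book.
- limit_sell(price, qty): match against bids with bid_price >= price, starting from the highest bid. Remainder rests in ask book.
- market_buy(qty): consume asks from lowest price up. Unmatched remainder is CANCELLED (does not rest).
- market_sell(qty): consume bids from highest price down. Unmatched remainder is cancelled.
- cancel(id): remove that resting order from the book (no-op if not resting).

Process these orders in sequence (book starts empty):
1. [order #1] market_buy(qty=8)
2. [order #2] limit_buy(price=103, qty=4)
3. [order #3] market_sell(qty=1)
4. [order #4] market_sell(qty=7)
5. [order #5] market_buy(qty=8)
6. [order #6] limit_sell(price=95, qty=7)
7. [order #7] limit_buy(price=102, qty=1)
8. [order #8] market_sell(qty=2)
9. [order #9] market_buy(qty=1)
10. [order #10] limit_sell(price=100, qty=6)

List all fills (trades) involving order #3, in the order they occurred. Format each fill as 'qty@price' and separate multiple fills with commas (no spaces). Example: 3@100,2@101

After op 1 [order #1] market_buy(qty=8): fills=none; bids=[-] asks=[-]
After op 2 [order #2] limit_buy(price=103, qty=4): fills=none; bids=[#2:4@103] asks=[-]
After op 3 [order #3] market_sell(qty=1): fills=#2x#3:1@103; bids=[#2:3@103] asks=[-]
After op 4 [order #4] market_sell(qty=7): fills=#2x#4:3@103; bids=[-] asks=[-]
After op 5 [order #5] market_buy(qty=8): fills=none; bids=[-] asks=[-]
After op 6 [order #6] limit_sell(price=95, qty=7): fills=none; bids=[-] asks=[#6:7@95]
After op 7 [order #7] limit_buy(price=102, qty=1): fills=#7x#6:1@95; bids=[-] asks=[#6:6@95]
After op 8 [order #8] market_sell(qty=2): fills=none; bids=[-] asks=[#6:6@95]
After op 9 [order #9] market_buy(qty=1): fills=#9x#6:1@95; bids=[-] asks=[#6:5@95]
After op 10 [order #10] limit_sell(price=100, qty=6): fills=none; bids=[-] asks=[#6:5@95 #10:6@100]

Answer: 1@103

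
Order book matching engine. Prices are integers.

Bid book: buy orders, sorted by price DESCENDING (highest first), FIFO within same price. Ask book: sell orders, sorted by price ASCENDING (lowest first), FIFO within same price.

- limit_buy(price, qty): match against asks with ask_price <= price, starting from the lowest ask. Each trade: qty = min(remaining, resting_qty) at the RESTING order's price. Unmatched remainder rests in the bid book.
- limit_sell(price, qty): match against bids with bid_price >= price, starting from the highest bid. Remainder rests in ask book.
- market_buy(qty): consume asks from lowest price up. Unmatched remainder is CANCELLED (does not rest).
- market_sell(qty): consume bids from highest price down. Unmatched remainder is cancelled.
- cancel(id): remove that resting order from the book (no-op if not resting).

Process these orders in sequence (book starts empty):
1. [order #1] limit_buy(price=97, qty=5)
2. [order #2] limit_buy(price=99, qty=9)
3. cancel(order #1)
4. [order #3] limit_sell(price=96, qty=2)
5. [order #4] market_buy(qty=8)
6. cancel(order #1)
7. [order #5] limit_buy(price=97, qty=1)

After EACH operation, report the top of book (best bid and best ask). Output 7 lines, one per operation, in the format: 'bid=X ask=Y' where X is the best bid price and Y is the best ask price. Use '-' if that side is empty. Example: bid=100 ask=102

After op 1 [order #1] limit_buy(price=97, qty=5): fills=none; bids=[#1:5@97] asks=[-]
After op 2 [order #2] limit_buy(price=99, qty=9): fills=none; bids=[#2:9@99 #1:5@97] asks=[-]
After op 3 cancel(order #1): fills=none; bids=[#2:9@99] asks=[-]
After op 4 [order #3] limit_sell(price=96, qty=2): fills=#2x#3:2@99; bids=[#2:7@99] asks=[-]
After op 5 [order #4] market_buy(qty=8): fills=none; bids=[#2:7@99] asks=[-]
After op 6 cancel(order #1): fills=none; bids=[#2:7@99] asks=[-]
After op 7 [order #5] limit_buy(price=97, qty=1): fills=none; bids=[#2:7@99 #5:1@97] asks=[-]

Answer: bid=97 ask=-
bid=99 ask=-
bid=99 ask=-
bid=99 ask=-
bid=99 ask=-
bid=99 ask=-
bid=99 ask=-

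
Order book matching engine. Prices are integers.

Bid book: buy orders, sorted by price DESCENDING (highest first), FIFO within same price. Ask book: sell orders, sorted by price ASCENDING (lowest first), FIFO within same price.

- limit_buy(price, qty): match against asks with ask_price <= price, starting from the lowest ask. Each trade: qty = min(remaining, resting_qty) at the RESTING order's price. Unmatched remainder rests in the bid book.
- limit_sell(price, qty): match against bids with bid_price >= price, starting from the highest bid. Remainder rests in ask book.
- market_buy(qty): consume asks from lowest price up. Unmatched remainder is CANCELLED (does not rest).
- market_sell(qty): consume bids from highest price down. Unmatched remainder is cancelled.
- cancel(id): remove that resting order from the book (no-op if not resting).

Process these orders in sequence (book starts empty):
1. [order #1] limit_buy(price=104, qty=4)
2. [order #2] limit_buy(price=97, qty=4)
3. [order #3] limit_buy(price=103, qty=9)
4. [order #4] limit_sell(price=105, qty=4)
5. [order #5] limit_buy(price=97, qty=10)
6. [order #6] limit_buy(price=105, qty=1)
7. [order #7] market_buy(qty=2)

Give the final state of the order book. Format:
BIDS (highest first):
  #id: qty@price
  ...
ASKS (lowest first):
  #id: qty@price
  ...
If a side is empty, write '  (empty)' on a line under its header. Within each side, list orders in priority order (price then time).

Answer: BIDS (highest first):
  #1: 4@104
  #3: 9@103
  #2: 4@97
  #5: 10@97
ASKS (lowest first):
  #4: 1@105

Derivation:
After op 1 [order #1] limit_buy(price=104, qty=4): fills=none; bids=[#1:4@104] asks=[-]
After op 2 [order #2] limit_buy(price=97, qty=4): fills=none; bids=[#1:4@104 #2:4@97] asks=[-]
After op 3 [order #3] limit_buy(price=103, qty=9): fills=none; bids=[#1:4@104 #3:9@103 #2:4@97] asks=[-]
After op 4 [order #4] limit_sell(price=105, qty=4): fills=none; bids=[#1:4@104 #3:9@103 #2:4@97] asks=[#4:4@105]
After op 5 [order #5] limit_buy(price=97, qty=10): fills=none; bids=[#1:4@104 #3:9@103 #2:4@97 #5:10@97] asks=[#4:4@105]
After op 6 [order #6] limit_buy(price=105, qty=1): fills=#6x#4:1@105; bids=[#1:4@104 #3:9@103 #2:4@97 #5:10@97] asks=[#4:3@105]
After op 7 [order #7] market_buy(qty=2): fills=#7x#4:2@105; bids=[#1:4@104 #3:9@103 #2:4@97 #5:10@97] asks=[#4:1@105]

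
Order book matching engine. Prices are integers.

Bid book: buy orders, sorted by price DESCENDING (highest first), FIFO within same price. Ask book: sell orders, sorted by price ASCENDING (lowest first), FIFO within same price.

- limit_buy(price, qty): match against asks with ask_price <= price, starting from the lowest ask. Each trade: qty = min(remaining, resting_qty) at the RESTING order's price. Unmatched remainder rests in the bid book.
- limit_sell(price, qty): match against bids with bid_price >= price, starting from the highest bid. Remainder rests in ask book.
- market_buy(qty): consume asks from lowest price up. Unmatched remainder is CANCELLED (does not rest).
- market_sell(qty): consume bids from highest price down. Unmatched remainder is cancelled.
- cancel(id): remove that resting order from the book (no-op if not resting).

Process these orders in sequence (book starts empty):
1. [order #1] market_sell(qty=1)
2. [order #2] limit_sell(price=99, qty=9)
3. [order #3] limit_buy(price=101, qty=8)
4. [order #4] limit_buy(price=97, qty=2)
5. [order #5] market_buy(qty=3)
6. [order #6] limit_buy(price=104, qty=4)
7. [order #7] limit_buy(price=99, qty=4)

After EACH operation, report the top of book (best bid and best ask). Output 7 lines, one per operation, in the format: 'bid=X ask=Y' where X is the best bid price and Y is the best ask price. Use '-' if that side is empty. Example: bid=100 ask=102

Answer: bid=- ask=-
bid=- ask=99
bid=- ask=99
bid=97 ask=99
bid=97 ask=-
bid=104 ask=-
bid=104 ask=-

Derivation:
After op 1 [order #1] market_sell(qty=1): fills=none; bids=[-] asks=[-]
After op 2 [order #2] limit_sell(price=99, qty=9): fills=none; bids=[-] asks=[#2:9@99]
After op 3 [order #3] limit_buy(price=101, qty=8): fills=#3x#2:8@99; bids=[-] asks=[#2:1@99]
After op 4 [order #4] limit_buy(price=97, qty=2): fills=none; bids=[#4:2@97] asks=[#2:1@99]
After op 5 [order #5] market_buy(qty=3): fills=#5x#2:1@99; bids=[#4:2@97] asks=[-]
After op 6 [order #6] limit_buy(price=104, qty=4): fills=none; bids=[#6:4@104 #4:2@97] asks=[-]
After op 7 [order #7] limit_buy(price=99, qty=4): fills=none; bids=[#6:4@104 #7:4@99 #4:2@97] asks=[-]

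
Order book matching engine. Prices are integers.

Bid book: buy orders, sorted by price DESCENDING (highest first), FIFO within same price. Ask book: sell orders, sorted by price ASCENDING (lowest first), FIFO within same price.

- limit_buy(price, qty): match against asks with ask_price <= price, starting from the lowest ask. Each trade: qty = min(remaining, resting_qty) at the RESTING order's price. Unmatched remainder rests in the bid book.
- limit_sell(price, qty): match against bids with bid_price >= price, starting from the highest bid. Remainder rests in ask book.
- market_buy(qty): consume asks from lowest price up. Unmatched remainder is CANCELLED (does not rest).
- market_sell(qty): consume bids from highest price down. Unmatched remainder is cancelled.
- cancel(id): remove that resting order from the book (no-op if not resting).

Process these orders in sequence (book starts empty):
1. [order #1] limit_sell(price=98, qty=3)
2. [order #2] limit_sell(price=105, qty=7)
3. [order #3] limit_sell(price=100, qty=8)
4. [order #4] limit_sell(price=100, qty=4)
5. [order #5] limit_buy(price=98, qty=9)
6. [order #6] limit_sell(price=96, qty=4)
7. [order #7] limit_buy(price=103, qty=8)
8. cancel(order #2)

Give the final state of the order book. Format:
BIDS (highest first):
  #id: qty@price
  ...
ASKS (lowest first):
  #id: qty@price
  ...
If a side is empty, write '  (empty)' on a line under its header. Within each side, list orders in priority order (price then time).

Answer: BIDS (highest first):
  #5: 2@98
ASKS (lowest first):
  #4: 4@100

Derivation:
After op 1 [order #1] limit_sell(price=98, qty=3): fills=none; bids=[-] asks=[#1:3@98]
After op 2 [order #2] limit_sell(price=105, qty=7): fills=none; bids=[-] asks=[#1:3@98 #2:7@105]
After op 3 [order #3] limit_sell(price=100, qty=8): fills=none; bids=[-] asks=[#1:3@98 #3:8@100 #2:7@105]
After op 4 [order #4] limit_sell(price=100, qty=4): fills=none; bids=[-] asks=[#1:3@98 #3:8@100 #4:4@100 #2:7@105]
After op 5 [order #5] limit_buy(price=98, qty=9): fills=#5x#1:3@98; bids=[#5:6@98] asks=[#3:8@100 #4:4@100 #2:7@105]
After op 6 [order #6] limit_sell(price=96, qty=4): fills=#5x#6:4@98; bids=[#5:2@98] asks=[#3:8@100 #4:4@100 #2:7@105]
After op 7 [order #7] limit_buy(price=103, qty=8): fills=#7x#3:8@100; bids=[#5:2@98] asks=[#4:4@100 #2:7@105]
After op 8 cancel(order #2): fills=none; bids=[#5:2@98] asks=[#4:4@100]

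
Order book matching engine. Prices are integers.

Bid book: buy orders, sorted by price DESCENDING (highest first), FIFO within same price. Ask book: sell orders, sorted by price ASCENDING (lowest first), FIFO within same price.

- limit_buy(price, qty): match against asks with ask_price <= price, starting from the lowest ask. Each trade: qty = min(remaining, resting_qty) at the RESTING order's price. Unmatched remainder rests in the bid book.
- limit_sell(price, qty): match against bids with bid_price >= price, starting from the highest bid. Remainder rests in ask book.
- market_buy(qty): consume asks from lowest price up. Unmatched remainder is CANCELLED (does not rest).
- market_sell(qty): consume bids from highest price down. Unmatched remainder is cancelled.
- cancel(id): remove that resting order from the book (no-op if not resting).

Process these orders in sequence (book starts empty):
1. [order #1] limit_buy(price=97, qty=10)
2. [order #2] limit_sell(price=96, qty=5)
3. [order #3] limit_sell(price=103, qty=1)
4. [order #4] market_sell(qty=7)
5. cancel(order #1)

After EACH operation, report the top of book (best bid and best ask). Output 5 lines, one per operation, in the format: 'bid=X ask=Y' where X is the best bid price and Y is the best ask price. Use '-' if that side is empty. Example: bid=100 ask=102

Answer: bid=97 ask=-
bid=97 ask=-
bid=97 ask=103
bid=- ask=103
bid=- ask=103

Derivation:
After op 1 [order #1] limit_buy(price=97, qty=10): fills=none; bids=[#1:10@97] asks=[-]
After op 2 [order #2] limit_sell(price=96, qty=5): fills=#1x#2:5@97; bids=[#1:5@97] asks=[-]
After op 3 [order #3] limit_sell(price=103, qty=1): fills=none; bids=[#1:5@97] asks=[#3:1@103]
After op 4 [order #4] market_sell(qty=7): fills=#1x#4:5@97; bids=[-] asks=[#3:1@103]
After op 5 cancel(order #1): fills=none; bids=[-] asks=[#3:1@103]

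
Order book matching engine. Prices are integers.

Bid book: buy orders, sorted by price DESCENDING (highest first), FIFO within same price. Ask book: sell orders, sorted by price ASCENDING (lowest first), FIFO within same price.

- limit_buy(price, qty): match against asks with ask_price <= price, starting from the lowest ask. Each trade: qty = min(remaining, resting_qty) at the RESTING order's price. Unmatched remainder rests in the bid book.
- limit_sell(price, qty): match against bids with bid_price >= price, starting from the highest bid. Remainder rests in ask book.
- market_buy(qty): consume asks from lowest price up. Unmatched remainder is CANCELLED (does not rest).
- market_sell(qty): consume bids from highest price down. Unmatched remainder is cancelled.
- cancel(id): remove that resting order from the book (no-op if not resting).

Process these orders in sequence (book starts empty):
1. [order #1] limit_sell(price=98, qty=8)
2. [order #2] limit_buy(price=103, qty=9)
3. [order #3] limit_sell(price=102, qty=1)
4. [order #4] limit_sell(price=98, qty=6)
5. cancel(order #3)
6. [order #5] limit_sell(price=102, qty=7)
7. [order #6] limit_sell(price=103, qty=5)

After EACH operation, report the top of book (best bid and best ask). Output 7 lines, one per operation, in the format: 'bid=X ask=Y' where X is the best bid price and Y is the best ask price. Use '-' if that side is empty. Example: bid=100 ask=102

Answer: bid=- ask=98
bid=103 ask=-
bid=- ask=-
bid=- ask=98
bid=- ask=98
bid=- ask=98
bid=- ask=98

Derivation:
After op 1 [order #1] limit_sell(price=98, qty=8): fills=none; bids=[-] asks=[#1:8@98]
After op 2 [order #2] limit_buy(price=103, qty=9): fills=#2x#1:8@98; bids=[#2:1@103] asks=[-]
After op 3 [order #3] limit_sell(price=102, qty=1): fills=#2x#3:1@103; bids=[-] asks=[-]
After op 4 [order #4] limit_sell(price=98, qty=6): fills=none; bids=[-] asks=[#4:6@98]
After op 5 cancel(order #3): fills=none; bids=[-] asks=[#4:6@98]
After op 6 [order #5] limit_sell(price=102, qty=7): fills=none; bids=[-] asks=[#4:6@98 #5:7@102]
After op 7 [order #6] limit_sell(price=103, qty=5): fills=none; bids=[-] asks=[#4:6@98 #5:7@102 #6:5@103]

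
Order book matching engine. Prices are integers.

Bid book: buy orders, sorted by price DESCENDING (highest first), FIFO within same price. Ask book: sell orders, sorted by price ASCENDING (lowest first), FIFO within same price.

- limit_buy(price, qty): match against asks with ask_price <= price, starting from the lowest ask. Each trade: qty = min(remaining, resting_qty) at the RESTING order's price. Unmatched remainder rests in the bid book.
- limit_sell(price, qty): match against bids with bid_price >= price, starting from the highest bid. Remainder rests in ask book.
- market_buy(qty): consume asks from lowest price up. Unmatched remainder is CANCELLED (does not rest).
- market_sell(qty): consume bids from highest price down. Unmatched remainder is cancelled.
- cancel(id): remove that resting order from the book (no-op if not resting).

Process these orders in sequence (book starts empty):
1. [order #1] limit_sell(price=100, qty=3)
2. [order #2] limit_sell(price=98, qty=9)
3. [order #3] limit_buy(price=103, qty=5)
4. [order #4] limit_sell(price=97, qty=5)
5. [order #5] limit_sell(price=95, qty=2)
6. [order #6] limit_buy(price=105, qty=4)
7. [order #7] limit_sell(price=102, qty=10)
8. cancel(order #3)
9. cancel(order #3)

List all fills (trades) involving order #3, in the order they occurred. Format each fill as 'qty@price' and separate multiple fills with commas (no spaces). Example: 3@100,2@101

Answer: 5@98

Derivation:
After op 1 [order #1] limit_sell(price=100, qty=3): fills=none; bids=[-] asks=[#1:3@100]
After op 2 [order #2] limit_sell(price=98, qty=9): fills=none; bids=[-] asks=[#2:9@98 #1:3@100]
After op 3 [order #3] limit_buy(price=103, qty=5): fills=#3x#2:5@98; bids=[-] asks=[#2:4@98 #1:3@100]
After op 4 [order #4] limit_sell(price=97, qty=5): fills=none; bids=[-] asks=[#4:5@97 #2:4@98 #1:3@100]
After op 5 [order #5] limit_sell(price=95, qty=2): fills=none; bids=[-] asks=[#5:2@95 #4:5@97 #2:4@98 #1:3@100]
After op 6 [order #6] limit_buy(price=105, qty=4): fills=#6x#5:2@95 #6x#4:2@97; bids=[-] asks=[#4:3@97 #2:4@98 #1:3@100]
After op 7 [order #7] limit_sell(price=102, qty=10): fills=none; bids=[-] asks=[#4:3@97 #2:4@98 #1:3@100 #7:10@102]
After op 8 cancel(order #3): fills=none; bids=[-] asks=[#4:3@97 #2:4@98 #1:3@100 #7:10@102]
After op 9 cancel(order #3): fills=none; bids=[-] asks=[#4:3@97 #2:4@98 #1:3@100 #7:10@102]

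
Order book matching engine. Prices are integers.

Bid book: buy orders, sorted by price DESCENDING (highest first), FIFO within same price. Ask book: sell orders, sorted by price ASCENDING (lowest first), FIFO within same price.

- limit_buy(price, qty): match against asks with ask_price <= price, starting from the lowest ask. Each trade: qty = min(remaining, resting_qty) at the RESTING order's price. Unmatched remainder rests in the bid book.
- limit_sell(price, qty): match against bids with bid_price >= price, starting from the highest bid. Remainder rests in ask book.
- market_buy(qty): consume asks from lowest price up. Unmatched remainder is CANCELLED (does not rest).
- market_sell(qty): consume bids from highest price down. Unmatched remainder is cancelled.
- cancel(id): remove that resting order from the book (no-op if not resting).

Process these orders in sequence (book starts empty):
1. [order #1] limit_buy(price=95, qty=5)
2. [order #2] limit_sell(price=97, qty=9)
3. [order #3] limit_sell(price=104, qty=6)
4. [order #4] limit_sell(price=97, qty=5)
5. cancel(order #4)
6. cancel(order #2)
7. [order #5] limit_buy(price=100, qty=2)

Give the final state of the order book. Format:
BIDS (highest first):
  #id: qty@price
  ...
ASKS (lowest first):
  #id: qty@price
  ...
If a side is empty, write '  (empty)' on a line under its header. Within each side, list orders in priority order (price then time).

Answer: BIDS (highest first):
  #5: 2@100
  #1: 5@95
ASKS (lowest first):
  #3: 6@104

Derivation:
After op 1 [order #1] limit_buy(price=95, qty=5): fills=none; bids=[#1:5@95] asks=[-]
After op 2 [order #2] limit_sell(price=97, qty=9): fills=none; bids=[#1:5@95] asks=[#2:9@97]
After op 3 [order #3] limit_sell(price=104, qty=6): fills=none; bids=[#1:5@95] asks=[#2:9@97 #3:6@104]
After op 4 [order #4] limit_sell(price=97, qty=5): fills=none; bids=[#1:5@95] asks=[#2:9@97 #4:5@97 #3:6@104]
After op 5 cancel(order #4): fills=none; bids=[#1:5@95] asks=[#2:9@97 #3:6@104]
After op 6 cancel(order #2): fills=none; bids=[#1:5@95] asks=[#3:6@104]
After op 7 [order #5] limit_buy(price=100, qty=2): fills=none; bids=[#5:2@100 #1:5@95] asks=[#3:6@104]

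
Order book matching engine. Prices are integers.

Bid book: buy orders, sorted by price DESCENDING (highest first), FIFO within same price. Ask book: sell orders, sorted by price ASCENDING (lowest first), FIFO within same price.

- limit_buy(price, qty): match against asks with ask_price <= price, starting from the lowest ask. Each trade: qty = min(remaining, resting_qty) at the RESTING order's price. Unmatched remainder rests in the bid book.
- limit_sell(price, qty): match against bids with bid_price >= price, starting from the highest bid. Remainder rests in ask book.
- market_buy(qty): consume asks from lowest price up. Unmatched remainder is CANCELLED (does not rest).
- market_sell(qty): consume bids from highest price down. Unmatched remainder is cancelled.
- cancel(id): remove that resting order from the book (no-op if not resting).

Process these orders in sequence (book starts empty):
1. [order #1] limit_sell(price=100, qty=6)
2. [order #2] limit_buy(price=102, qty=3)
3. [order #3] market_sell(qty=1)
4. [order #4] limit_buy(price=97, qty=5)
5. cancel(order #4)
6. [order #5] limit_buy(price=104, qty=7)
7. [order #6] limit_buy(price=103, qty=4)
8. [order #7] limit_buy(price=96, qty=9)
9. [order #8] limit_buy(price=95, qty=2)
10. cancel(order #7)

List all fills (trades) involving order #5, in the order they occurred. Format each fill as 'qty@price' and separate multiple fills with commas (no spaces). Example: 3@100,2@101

Answer: 3@100

Derivation:
After op 1 [order #1] limit_sell(price=100, qty=6): fills=none; bids=[-] asks=[#1:6@100]
After op 2 [order #2] limit_buy(price=102, qty=3): fills=#2x#1:3@100; bids=[-] asks=[#1:3@100]
After op 3 [order #3] market_sell(qty=1): fills=none; bids=[-] asks=[#1:3@100]
After op 4 [order #4] limit_buy(price=97, qty=5): fills=none; bids=[#4:5@97] asks=[#1:3@100]
After op 5 cancel(order #4): fills=none; bids=[-] asks=[#1:3@100]
After op 6 [order #5] limit_buy(price=104, qty=7): fills=#5x#1:3@100; bids=[#5:4@104] asks=[-]
After op 7 [order #6] limit_buy(price=103, qty=4): fills=none; bids=[#5:4@104 #6:4@103] asks=[-]
After op 8 [order #7] limit_buy(price=96, qty=9): fills=none; bids=[#5:4@104 #6:4@103 #7:9@96] asks=[-]
After op 9 [order #8] limit_buy(price=95, qty=2): fills=none; bids=[#5:4@104 #6:4@103 #7:9@96 #8:2@95] asks=[-]
After op 10 cancel(order #7): fills=none; bids=[#5:4@104 #6:4@103 #8:2@95] asks=[-]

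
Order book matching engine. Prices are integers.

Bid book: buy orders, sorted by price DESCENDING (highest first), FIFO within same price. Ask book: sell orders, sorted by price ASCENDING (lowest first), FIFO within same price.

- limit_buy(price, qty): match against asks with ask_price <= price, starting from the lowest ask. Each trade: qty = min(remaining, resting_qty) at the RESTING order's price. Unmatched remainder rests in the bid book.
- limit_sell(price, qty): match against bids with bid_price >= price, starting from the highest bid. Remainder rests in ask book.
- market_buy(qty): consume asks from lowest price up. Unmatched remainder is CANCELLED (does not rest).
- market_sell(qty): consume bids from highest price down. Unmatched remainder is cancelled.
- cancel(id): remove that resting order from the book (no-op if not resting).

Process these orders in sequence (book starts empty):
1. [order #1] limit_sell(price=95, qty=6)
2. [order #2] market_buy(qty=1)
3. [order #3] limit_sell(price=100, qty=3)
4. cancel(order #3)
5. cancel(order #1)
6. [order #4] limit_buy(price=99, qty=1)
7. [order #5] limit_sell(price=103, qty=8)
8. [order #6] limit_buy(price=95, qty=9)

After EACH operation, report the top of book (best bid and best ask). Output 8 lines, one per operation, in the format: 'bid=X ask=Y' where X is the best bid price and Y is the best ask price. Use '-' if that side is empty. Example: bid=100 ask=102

Answer: bid=- ask=95
bid=- ask=95
bid=- ask=95
bid=- ask=95
bid=- ask=-
bid=99 ask=-
bid=99 ask=103
bid=99 ask=103

Derivation:
After op 1 [order #1] limit_sell(price=95, qty=6): fills=none; bids=[-] asks=[#1:6@95]
After op 2 [order #2] market_buy(qty=1): fills=#2x#1:1@95; bids=[-] asks=[#1:5@95]
After op 3 [order #3] limit_sell(price=100, qty=3): fills=none; bids=[-] asks=[#1:5@95 #3:3@100]
After op 4 cancel(order #3): fills=none; bids=[-] asks=[#1:5@95]
After op 5 cancel(order #1): fills=none; bids=[-] asks=[-]
After op 6 [order #4] limit_buy(price=99, qty=1): fills=none; bids=[#4:1@99] asks=[-]
After op 7 [order #5] limit_sell(price=103, qty=8): fills=none; bids=[#4:1@99] asks=[#5:8@103]
After op 8 [order #6] limit_buy(price=95, qty=9): fills=none; bids=[#4:1@99 #6:9@95] asks=[#5:8@103]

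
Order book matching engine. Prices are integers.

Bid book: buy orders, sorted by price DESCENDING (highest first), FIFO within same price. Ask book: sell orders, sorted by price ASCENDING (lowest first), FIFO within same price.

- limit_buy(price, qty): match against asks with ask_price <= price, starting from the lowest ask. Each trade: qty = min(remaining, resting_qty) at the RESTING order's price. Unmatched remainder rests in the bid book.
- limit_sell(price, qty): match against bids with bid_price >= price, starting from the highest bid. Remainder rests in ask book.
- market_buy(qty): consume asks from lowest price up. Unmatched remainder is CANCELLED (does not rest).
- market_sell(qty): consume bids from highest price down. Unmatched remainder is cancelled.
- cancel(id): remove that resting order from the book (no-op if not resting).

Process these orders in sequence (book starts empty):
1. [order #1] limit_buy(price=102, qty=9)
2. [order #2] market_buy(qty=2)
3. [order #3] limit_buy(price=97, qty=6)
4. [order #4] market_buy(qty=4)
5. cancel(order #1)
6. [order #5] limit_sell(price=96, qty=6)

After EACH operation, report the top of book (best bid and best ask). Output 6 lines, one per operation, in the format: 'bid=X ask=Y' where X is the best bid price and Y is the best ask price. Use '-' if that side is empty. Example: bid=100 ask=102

After op 1 [order #1] limit_buy(price=102, qty=9): fills=none; bids=[#1:9@102] asks=[-]
After op 2 [order #2] market_buy(qty=2): fills=none; bids=[#1:9@102] asks=[-]
After op 3 [order #3] limit_buy(price=97, qty=6): fills=none; bids=[#1:9@102 #3:6@97] asks=[-]
After op 4 [order #4] market_buy(qty=4): fills=none; bids=[#1:9@102 #3:6@97] asks=[-]
After op 5 cancel(order #1): fills=none; bids=[#3:6@97] asks=[-]
After op 6 [order #5] limit_sell(price=96, qty=6): fills=#3x#5:6@97; bids=[-] asks=[-]

Answer: bid=102 ask=-
bid=102 ask=-
bid=102 ask=-
bid=102 ask=-
bid=97 ask=-
bid=- ask=-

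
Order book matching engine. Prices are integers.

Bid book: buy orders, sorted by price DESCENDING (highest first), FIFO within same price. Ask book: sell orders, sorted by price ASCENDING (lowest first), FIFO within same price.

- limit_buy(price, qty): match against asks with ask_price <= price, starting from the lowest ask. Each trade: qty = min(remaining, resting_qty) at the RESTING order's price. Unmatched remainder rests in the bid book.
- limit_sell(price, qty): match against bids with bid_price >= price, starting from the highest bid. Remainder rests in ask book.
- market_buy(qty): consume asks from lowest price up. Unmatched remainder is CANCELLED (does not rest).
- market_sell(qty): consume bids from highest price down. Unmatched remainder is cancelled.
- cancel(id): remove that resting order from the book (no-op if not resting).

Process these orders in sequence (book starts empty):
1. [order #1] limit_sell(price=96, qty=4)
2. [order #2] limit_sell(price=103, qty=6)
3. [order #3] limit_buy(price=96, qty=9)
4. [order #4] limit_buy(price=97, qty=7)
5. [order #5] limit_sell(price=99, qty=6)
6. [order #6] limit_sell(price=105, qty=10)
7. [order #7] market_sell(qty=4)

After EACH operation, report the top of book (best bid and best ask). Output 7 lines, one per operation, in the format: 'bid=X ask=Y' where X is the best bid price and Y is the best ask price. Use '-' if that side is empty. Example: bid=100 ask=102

Answer: bid=- ask=96
bid=- ask=96
bid=96 ask=103
bid=97 ask=103
bid=97 ask=99
bid=97 ask=99
bid=97 ask=99

Derivation:
After op 1 [order #1] limit_sell(price=96, qty=4): fills=none; bids=[-] asks=[#1:4@96]
After op 2 [order #2] limit_sell(price=103, qty=6): fills=none; bids=[-] asks=[#1:4@96 #2:6@103]
After op 3 [order #3] limit_buy(price=96, qty=9): fills=#3x#1:4@96; bids=[#3:5@96] asks=[#2:6@103]
After op 4 [order #4] limit_buy(price=97, qty=7): fills=none; bids=[#4:7@97 #3:5@96] asks=[#2:6@103]
After op 5 [order #5] limit_sell(price=99, qty=6): fills=none; bids=[#4:7@97 #3:5@96] asks=[#5:6@99 #2:6@103]
After op 6 [order #6] limit_sell(price=105, qty=10): fills=none; bids=[#4:7@97 #3:5@96] asks=[#5:6@99 #2:6@103 #6:10@105]
After op 7 [order #7] market_sell(qty=4): fills=#4x#7:4@97; bids=[#4:3@97 #3:5@96] asks=[#5:6@99 #2:6@103 #6:10@105]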